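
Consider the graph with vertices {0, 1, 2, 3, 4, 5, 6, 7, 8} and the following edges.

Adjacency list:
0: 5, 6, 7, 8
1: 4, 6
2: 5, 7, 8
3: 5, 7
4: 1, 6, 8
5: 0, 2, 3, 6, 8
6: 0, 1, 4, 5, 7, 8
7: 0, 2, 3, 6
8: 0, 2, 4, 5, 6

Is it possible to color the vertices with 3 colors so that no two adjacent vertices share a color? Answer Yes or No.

0, 5, 6, 8 form a clique, so at least 4 colors are needed.
So 3 colors are not enough.

No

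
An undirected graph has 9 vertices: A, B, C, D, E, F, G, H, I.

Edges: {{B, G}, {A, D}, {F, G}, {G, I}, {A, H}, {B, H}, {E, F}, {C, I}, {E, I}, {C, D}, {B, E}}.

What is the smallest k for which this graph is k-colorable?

3

The cycle D-C-I-G-B-H-A-D has odd length 7, so it cannot be 2-colored; at least 3 colors are needed.
One proper 3-coloring: A=2, B=2, C=3, D=1, E=1, F=2, G=1, H=1, I=2. Each edge has distinct colors on its endpoints.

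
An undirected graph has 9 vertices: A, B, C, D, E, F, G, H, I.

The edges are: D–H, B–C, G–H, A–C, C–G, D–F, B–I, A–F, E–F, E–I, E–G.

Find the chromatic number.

3

The cycle E-F-D-H-G-E has odd length 5, so it cannot be 2-colored; at least 3 colors are needed.
3 colors suffice: A=green, B=green, C=blue, D=blue, E=blue, F=red, G=red, H=green, I=red. No two adjacent vertices share a color.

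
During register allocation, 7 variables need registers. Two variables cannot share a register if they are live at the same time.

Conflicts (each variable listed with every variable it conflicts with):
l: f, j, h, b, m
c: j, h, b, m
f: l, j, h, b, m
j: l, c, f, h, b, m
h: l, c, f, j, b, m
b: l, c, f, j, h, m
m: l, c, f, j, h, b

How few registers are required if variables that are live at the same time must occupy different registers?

6

l, f, j, h, b, m are mutually in conflict, so at least 6 registers are needed.
6 registers suffice: register 1 → {m}; register 2 → {j}; register 3 → {b}; register 4 → {h}; register 5 → {c, f}; register 6 → {l}. No two conflicting variables share a register.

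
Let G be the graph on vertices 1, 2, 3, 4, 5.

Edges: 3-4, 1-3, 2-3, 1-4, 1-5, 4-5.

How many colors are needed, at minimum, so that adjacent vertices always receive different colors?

1, 4, 5 form a triangle, so at least 3 colors are needed.
3 colors suffice: color red → {3, 5}; color blue → {2, 4}; color green → {1}. No two adjacent vertices share a color.

3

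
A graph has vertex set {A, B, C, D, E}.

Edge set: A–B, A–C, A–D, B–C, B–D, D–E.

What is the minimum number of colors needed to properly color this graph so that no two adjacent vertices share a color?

A, B, D are pairwise adjacent, so at least 3 colors are needed.
One proper 3-coloring: A=green, B=blue, C=red, D=red, E=blue. Each edge has distinct colors on its endpoints.

3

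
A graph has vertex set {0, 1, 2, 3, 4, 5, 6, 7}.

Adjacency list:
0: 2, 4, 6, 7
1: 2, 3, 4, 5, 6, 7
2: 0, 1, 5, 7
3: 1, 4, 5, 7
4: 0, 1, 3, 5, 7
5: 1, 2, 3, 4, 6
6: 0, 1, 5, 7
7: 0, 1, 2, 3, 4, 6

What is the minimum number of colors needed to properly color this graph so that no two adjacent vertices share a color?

4

1, 3, 4, 5 are mutually adjacent (a clique of size 4), so at least 4 colors are needed.
4 colors suffice: color red → {0, 1}; color blue → {5, 7}; color green → {2, 4, 6}; color yellow → {3}. Every edge joins two different colors.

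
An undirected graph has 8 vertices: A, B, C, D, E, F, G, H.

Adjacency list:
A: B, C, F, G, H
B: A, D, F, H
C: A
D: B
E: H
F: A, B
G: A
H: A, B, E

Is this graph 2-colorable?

A, B, H are pairwise adjacent, so at least 3 colors are needed.
So 2 colors are not enough.

No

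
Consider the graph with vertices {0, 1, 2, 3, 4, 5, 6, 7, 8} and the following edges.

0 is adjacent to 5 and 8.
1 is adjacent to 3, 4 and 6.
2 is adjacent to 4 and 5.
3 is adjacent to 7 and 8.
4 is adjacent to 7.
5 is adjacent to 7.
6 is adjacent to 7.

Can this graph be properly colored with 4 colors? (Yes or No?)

Yes

The chromatic number is 3. The cycle 8-3-7-5-0-8 has odd length 5, so it cannot be 2-colored; at least 3 colors are needed.
3 colors suffice: color a → {0, 1, 2, 7}; color b → {3, 4, 5, 6}; color c → {8}.
Since 4 ≥ 3, a proper 4-coloring certainly exists.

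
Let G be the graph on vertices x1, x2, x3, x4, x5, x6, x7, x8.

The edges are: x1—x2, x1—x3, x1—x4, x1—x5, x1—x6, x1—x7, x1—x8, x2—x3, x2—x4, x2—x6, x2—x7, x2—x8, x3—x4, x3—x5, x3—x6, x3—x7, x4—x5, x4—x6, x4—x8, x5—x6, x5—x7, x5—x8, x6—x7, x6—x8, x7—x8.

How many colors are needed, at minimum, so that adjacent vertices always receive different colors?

x1, x2, x6, x7, x8 form a clique, so at least 5 colors are needed.
One proper 5-coloring: x1=R, x2=G, x3=P, x4=Y, x5=G, x6=B, x7=Y, x8=P. Each edge has distinct colors on its endpoints.

5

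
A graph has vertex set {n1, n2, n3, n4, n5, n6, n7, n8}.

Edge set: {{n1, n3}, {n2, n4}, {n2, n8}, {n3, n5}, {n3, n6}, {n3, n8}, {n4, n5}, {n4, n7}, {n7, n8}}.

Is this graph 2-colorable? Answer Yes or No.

No

The cycle n3-n8-n7-n4-n5-n3 has odd length 5, so it cannot be 2-colored; at least 3 colors are needed.
So 2 colors are not enough.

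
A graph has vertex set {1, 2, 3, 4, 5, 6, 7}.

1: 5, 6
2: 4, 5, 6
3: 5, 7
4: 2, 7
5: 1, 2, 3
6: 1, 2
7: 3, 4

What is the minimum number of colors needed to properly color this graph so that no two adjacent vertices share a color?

3

The cycle 3-5-2-4-7-3 has odd length 5, so it cannot be 2-colored; at least 3 colors are needed.
3 colors suffice: color a → {1, 2, 3}; color b → {5, 6, 7}; color c → {4}. Each edge has distinct colors on its endpoints.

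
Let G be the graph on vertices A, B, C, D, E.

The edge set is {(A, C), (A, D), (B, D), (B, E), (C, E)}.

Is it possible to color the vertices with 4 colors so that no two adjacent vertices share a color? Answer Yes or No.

Yes

The chromatic number is 3. The cycle A-D-B-E-C-A has odd length 5, so it cannot be 2-colored; at least 3 colors are needed.
One proper 3-coloring: A=1, B=1, C=2, D=2, E=3.
Since 4 ≥ 3, a proper 4-coloring certainly exists.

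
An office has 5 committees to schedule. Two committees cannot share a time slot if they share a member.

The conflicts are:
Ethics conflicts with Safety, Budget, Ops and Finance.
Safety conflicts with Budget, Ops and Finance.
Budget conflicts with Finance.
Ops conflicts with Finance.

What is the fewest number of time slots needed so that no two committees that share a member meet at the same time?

4

Ethics, Safety, Budget, Finance are mutually in conflict, so at least 4 time slots are needed.
4 time slots suffice: time slot 1 → {Ethics}; time slot 2 → {Finance}; time slot 3 → {Safety}; time slot 4 → {Budget, Ops}. No two conflicting committees share a time slot.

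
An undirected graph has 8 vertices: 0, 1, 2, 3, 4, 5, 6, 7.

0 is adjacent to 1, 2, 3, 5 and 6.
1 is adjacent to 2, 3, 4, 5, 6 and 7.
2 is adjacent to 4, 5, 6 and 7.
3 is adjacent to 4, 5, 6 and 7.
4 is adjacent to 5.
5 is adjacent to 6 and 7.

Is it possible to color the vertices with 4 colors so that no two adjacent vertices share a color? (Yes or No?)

0, 1, 3, 5, 6 form a clique, so at least 5 colors are needed.
So 4 colors are not enough.

No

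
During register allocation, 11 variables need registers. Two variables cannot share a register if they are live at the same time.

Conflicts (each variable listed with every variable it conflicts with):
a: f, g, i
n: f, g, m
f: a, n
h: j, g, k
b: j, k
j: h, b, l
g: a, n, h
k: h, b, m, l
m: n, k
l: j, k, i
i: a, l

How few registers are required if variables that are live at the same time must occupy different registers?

The cycle k-m-n-g-h-k has odd length 5, so it cannot be 2-colored; at least 3 registers are needed.
3 registers suffice: register 1 → {a, n, j, k}; register 2 → {f, b, g, m, l}; register 3 → {h, i}. Each listed conflict is separated.

3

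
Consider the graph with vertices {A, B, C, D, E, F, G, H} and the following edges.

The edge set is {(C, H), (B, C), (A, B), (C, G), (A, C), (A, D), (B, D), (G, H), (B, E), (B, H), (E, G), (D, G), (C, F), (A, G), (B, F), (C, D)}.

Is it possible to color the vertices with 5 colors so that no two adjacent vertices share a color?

Yes

The chromatic number is 4. A, C, D, G form a clique, so at least 4 colors are needed.
A valid assignment using 4 colors: A=4, B=2, C=1, D=3, E=1, F=3, G=2, H=3.
Since 5 ≥ 4, a proper 5-coloring certainly exists.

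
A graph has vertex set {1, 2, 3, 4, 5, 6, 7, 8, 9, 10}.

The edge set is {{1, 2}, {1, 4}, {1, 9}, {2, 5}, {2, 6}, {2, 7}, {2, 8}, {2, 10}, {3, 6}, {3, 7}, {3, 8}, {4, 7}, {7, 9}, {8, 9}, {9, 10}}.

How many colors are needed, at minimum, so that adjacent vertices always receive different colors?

2 and 10 are adjacent, so at least 2 colors are needed.
One proper 2-coloring: 1=b, 2=a, 3=a, 4=a, 5=b, 6=b, 7=b, 8=b, 9=a, 10=b. No two adjacent vertices share a color.

2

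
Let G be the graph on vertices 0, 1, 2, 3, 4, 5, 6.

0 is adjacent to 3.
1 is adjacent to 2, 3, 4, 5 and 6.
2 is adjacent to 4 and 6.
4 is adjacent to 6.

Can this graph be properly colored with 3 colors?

1, 2, 4, 6 are pairwise adjacent (a clique of size 4), so at least 4 colors are needed.
So 3 colors are not enough.

No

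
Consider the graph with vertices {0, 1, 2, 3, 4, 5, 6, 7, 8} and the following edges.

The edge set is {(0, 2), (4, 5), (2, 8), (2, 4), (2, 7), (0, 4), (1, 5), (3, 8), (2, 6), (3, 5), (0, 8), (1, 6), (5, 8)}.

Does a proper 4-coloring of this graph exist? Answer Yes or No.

The chromatic number is 3. 0, 2, 4 are pairwise adjacent, so at least 3 colors are needed.
3 colors suffice: color a → {2, 5}; color b → {4, 6, 7, 8}; color c → {0, 1, 3}.
Since 4 ≥ 3, a proper 4-coloring certainly exists.

Yes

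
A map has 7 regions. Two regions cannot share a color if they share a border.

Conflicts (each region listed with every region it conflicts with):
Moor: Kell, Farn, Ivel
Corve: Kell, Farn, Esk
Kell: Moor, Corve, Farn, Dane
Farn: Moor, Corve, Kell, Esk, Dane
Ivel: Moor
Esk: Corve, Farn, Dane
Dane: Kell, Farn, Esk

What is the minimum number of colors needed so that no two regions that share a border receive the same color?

Moor, Kell, Farn all conflict with each other, so at least 3 colors are needed.
3 colors suffice: Moor=3, Corve=3, Kell=2, Farn=1, Ivel=1, Esk=2, Dane=3. Each listed conflict is separated.

3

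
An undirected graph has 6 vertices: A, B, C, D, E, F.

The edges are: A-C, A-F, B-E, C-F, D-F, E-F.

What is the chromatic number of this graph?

A, C, F are mutually adjacent, so at least 3 colors are needed.
3 colors suffice: color red → {B, F}; color blue → {C, D, E}; color green → {A}. No two adjacent vertices share a color.

3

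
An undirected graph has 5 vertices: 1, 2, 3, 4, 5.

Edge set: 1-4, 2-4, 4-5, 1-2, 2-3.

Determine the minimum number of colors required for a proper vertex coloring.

3

1, 2, 4 form a triangle, so at least 3 colors are needed.
A valid assignment using 3 colors: 1=c, 2=b, 3=a, 4=a, 5=b. No two adjacent vertices share a color.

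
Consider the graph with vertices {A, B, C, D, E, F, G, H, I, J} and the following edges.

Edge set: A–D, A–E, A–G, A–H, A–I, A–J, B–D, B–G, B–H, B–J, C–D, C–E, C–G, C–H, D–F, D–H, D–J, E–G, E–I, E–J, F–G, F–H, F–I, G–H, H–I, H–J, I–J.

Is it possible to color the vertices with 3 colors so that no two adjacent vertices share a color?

No

A, D, H, J form a clique, so at least 4 colors are needed.
So 3 colors are not enough.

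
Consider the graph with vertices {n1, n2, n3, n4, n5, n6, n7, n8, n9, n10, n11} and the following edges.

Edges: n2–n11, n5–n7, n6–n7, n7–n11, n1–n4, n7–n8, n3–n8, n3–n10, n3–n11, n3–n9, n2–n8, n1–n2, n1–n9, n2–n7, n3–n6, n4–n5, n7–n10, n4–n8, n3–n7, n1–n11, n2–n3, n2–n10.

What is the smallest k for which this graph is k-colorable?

4

n2, n3, n7, n8 form a clique, so at least 4 colors are needed.
4 colors suffice: color red → {n1, n7}; color blue → {n3, n4}; color green → {n2, n5, n6, n9}; color yellow → {n8, n10, n11}. Each edge has distinct colors on its endpoints.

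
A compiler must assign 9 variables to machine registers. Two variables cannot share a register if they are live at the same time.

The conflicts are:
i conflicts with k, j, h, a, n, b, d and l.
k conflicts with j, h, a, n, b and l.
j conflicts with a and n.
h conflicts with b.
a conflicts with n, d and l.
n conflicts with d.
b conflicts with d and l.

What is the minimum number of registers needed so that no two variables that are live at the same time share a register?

5

i, k, j, a, n are mutually in conflict, so at least 5 registers are needed.
5 registers suffice: register 1 → {i}; register 2 → {k, d}; register 3 → {a, b}; register 4 → {h, n, l}; register 5 → {j}. No two conflicting variables share a register.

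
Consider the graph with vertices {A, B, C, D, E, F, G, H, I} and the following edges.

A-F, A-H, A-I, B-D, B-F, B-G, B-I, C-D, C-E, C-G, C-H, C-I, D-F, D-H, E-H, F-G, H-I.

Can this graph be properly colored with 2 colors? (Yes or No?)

A, H, I are mutually adjacent, so at least 3 colors are needed.
So 2 colors are not enough.

No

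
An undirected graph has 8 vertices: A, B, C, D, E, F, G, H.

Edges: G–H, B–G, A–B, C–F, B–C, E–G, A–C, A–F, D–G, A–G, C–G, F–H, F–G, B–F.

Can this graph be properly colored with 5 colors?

The chromatic number is 5. A, B, C, F, G form a clique, so at least 5 colors are needed.
5 colors suffice: color 1 → {G}; color 2 → {D, E, F}; color 3 → {A, H}; color 4 → {B}; color 5 → {C}.
That is already a proper 5-coloring.

Yes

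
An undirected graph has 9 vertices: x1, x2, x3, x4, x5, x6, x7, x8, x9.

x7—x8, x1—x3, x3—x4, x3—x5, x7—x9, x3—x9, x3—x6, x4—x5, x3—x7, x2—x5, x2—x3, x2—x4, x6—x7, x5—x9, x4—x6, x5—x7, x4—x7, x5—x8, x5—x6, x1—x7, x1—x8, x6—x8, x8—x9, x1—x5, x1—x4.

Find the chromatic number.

5

x3, x4, x5, x6, x7 are pairwise adjacent (a clique of size 5), so at least 5 colors are needed.
5 colors suffice: color R → {x5}; color B → {x2, x7}; color G → {x3, x8}; color Y → {x4, x9}; color P → {x1, x6}. No two adjacent vertices share a color.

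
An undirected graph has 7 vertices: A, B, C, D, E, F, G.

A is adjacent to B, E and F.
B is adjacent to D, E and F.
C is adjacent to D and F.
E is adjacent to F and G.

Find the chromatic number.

4

A, B, E, F form a clique, so at least 4 colors are needed.
A valid assignment using 4 colors: A=4, B=1, C=1, D=2, E=3, F=2, G=1. Each edge has distinct colors on its endpoints.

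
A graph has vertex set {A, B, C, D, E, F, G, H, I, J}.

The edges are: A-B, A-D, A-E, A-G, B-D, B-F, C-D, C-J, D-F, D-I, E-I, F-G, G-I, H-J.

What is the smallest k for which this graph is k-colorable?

3

B, D, F are pairwise adjacent, so at least 3 colors are needed.
One proper 3-coloring: A=2, B=3, C=2, D=1, E=1, F=2, G=1, H=2, I=2, J=1. Every edge joins two different colors.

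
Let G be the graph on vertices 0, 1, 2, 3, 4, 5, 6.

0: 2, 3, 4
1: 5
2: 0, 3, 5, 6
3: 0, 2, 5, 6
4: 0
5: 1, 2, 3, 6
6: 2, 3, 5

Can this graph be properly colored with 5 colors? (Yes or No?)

Yes

The chromatic number is 4. 2, 3, 5, 6 form a clique, so at least 4 colors are needed.
4 colors suffice: color a → {1, 3, 4}; color b → {0, 5}; color c → {2}; color d → {6}.
Since 5 ≥ 4, a proper 5-coloring certainly exists.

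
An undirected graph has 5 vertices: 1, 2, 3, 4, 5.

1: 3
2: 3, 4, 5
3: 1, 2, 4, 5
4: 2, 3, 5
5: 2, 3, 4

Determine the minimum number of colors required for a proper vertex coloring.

4

2, 3, 4, 5 are mutually adjacent (a clique of size 4), so at least 4 colors are needed.
4 colors suffice: color a → {3}; color b → {1, 5}; color c → {2}; color d → {4}. Each edge has distinct colors on its endpoints.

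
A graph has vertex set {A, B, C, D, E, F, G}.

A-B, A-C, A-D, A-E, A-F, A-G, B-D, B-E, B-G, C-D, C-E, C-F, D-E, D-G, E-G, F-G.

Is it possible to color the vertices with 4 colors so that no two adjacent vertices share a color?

No

A, B, D, E, G are pairwise adjacent (a clique of size 5), so at least 5 colors are needed.
So 4 colors are not enough.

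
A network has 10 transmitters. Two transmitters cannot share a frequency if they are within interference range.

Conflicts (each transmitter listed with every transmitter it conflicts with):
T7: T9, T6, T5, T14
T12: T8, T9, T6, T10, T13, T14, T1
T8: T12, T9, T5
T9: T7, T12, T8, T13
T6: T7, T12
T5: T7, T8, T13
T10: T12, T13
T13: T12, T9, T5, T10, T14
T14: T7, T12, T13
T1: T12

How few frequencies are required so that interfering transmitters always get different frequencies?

T12, T13, T14 pairwise conflict, so at least 3 frequencies are needed.
3 frequencies suffice: T7=1, T12=1, T8=2, T9=3, T6=2, T5=3, T10=3, T13=2, T14=3, T1=2. Each listed conflict is separated.

3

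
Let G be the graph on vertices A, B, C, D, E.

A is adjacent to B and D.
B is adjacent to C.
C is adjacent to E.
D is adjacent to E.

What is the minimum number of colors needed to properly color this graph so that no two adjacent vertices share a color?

3

The cycle B-A-D-E-C-B has odd length 5, so it cannot be 2-colored; at least 3 colors are needed.
3 colors suffice: color 1 → {C, D}; color 2 → {B, E}; color 3 → {A}. Each edge has distinct colors on its endpoints.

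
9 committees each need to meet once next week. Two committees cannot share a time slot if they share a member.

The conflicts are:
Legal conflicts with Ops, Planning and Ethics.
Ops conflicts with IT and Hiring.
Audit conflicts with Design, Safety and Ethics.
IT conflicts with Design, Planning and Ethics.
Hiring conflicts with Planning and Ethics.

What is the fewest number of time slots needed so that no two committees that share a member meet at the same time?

2

Legal and Ethics conflict, so at least 2 time slots are needed.
A valid assignment using 2 time slots: Legal=1, Ops=2, Audit=1, IT=1, Design=2, Hiring=1, Safety=2, Planning=2, Ethics=2. Each listed conflict is separated.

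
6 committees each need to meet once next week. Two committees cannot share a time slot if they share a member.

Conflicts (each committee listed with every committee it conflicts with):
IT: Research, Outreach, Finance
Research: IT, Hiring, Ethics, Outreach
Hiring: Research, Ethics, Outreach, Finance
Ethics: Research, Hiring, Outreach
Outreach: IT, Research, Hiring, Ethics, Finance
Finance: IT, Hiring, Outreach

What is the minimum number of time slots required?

Research, Hiring, Ethics, Outreach are mutually in conflict, so at least 4 time slots are needed.
4 time slots suffice: time slot 1 → {Outreach}; time slot 2 → {IT, Hiring}; time slot 3 → {Research, Finance}; time slot 4 → {Ethics}. Every pair that conflicts lands in different time slots.

4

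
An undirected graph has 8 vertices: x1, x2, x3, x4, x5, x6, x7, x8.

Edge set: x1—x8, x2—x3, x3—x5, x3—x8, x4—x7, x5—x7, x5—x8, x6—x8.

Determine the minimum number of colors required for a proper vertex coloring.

3

x3, x5, x8 are mutually adjacent, so at least 3 colors are needed.
3 colors suffice: x1=B, x2=R, x3=G, x4=B, x5=B, x6=B, x7=R, x8=R. Every edge joins two different colors.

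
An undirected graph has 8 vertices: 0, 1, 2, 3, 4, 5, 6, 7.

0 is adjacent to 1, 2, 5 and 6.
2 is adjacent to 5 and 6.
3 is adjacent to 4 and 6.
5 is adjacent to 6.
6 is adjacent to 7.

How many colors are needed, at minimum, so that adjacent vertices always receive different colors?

0, 2, 5, 6 are pairwise adjacent (a clique of size 4), so at least 4 colors are needed.
4 colors suffice: 0=blue, 1=red, 2=yellow, 3=blue, 4=red, 5=green, 6=red, 7=blue. Every edge joins two different colors.

4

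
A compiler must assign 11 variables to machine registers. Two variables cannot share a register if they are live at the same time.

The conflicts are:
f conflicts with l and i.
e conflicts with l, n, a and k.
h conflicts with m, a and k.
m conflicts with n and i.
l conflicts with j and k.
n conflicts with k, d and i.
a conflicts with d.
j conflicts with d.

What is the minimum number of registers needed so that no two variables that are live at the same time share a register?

3

e, n, k all conflict with each other, so at least 3 registers are needed.
3 registers suffice: register 1 → {l, n, a}; register 2 → {e, h, d, i}; register 3 → {f, m, j, k}. No two conflicting variables share a register.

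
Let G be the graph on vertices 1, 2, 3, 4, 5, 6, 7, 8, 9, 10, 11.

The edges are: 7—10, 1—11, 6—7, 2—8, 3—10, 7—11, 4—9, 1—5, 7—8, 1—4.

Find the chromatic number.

2

3 and 10 are adjacent, so at least 2 colors are needed.
2 colors suffice: color red → {1, 2, 3, 7, 9}; color blue → {4, 5, 6, 8, 10, 11}. No two adjacent vertices share a color.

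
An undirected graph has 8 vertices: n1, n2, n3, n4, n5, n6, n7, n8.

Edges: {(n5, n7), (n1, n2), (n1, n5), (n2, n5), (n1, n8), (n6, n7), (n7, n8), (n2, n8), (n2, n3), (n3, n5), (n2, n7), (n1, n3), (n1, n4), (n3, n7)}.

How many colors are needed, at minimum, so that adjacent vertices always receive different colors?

n2, n3, n5, n7 are mutually adjacent (a clique of size 4), so at least 4 colors are needed.
4 colors suffice: color R → {n2, n4, n6}; color B → {n1, n7}; color G → {n3, n8}; color Y → {n5}. No two adjacent vertices share a color.

4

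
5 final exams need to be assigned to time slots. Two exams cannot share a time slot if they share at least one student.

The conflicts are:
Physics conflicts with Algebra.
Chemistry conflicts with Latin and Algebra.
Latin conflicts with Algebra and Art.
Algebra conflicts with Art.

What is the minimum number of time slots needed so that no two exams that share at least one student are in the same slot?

3

Chemistry, Latin, Algebra are mutually in conflict, so at least 3 time slots are needed.
Using 3 time slots: Physics=2, Chemistry=3, Latin=2, Algebra=1, Art=3. Each listed conflict is separated.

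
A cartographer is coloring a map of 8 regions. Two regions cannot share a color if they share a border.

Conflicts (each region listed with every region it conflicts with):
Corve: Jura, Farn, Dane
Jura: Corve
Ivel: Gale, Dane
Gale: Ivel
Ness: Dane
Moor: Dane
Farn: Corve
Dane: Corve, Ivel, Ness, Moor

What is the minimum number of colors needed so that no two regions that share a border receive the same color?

Ness and Dane conflict, so at least 2 colors are needed.
2 colors suffice: color 1 → {Jura, Gale, Farn, Dane}; color 2 → {Corve, Ivel, Ness, Moor}. Each listed conflict is separated.

2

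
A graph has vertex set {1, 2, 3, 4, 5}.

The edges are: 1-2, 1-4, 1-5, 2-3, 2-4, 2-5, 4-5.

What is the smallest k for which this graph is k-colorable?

1, 2, 4, 5 are mutually adjacent (a clique of size 4), so at least 4 colors are needed.
4 colors suffice: color red → {2}; color blue → {1, 3}; color green → {4}; color yellow → {5}. Every edge joins two different colors.

4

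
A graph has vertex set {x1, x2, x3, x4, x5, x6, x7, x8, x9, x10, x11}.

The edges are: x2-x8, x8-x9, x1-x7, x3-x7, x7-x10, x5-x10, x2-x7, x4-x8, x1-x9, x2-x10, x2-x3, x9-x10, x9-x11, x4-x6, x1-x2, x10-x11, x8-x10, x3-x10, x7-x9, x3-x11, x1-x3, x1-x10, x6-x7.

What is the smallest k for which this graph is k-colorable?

5

x1, x2, x3, x7, x10 are mutually adjacent (a clique of size 5), so at least 5 colors are needed.
One proper 5-coloring: x1=5, x2=3, x3=4, x4=1, x5=2, x6=3, x7=2, x8=2, x9=3, x10=1, x11=2. Every edge joins two different colors.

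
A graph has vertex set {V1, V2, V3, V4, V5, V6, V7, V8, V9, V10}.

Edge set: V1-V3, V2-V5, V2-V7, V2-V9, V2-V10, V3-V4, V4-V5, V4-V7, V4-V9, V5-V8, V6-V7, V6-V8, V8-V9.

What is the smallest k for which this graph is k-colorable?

The cycle V8-V9-V4-V7-V6-V8 has odd length 5, so it cannot be 2-colored; at least 3 colors are needed.
3 colors suffice: color red → {V1, V2, V4, V8}; color blue → {V3, V5, V7, V9, V10}; color green → {V6}. Each edge has distinct colors on its endpoints.

3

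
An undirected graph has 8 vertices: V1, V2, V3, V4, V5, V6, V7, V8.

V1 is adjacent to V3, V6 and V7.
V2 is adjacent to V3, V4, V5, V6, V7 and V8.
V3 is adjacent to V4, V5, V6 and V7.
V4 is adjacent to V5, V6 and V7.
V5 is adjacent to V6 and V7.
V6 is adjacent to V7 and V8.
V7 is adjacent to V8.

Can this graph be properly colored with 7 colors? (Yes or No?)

The chromatic number is 6. V2, V3, V4, V5, V6, V7 form a clique, so at least 6 colors are needed.
6 colors suffice: color 1 → {V6}; color 2 → {V7}; color 3 → {V1, V2}; color 4 → {V3, V8}; color 5 → {V5}; color 6 → {V4}.
Since 7 ≥ 6, a proper 7-coloring certainly exists.

Yes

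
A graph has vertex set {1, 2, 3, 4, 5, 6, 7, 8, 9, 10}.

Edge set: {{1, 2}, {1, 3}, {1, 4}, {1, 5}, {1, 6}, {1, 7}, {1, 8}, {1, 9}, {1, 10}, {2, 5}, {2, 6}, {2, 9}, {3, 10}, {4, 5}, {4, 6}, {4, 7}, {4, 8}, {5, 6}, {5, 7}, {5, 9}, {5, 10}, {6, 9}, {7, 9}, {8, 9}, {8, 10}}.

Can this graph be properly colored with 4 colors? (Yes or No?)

No

1, 2, 5, 6, 9 form a clique, so at least 5 colors are needed.
So 4 colors are not enough.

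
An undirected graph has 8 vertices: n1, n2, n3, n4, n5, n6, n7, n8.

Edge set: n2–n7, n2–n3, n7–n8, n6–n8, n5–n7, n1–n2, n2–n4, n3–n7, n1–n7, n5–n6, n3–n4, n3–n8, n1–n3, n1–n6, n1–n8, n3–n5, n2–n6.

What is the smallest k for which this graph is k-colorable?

4

n1, n2, n3, n7 are pairwise adjacent (a clique of size 4), so at least 4 colors are needed.
One proper 4-coloring: n1=blue, n2=green, n3=red, n4=blue, n5=blue, n6=red, n7=yellow, n8=green. Every edge joins two different colors.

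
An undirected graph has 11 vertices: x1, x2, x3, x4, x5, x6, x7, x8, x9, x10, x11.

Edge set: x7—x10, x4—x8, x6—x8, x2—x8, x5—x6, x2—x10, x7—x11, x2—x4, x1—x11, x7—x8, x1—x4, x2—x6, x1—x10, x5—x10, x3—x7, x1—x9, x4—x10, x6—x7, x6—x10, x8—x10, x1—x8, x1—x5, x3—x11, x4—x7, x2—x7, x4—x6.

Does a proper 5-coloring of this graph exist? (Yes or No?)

No

x2, x4, x6, x7, x8, x10 are pairwise adjacent (a clique of size 6), so at least 6 colors are needed.
So 5 colors are not enough.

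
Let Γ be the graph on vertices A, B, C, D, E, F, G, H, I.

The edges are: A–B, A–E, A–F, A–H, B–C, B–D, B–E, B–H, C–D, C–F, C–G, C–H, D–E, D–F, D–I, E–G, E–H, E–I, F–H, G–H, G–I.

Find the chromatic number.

A, B, E, H are mutually adjacent (a clique of size 4), so at least 4 colors are needed.
4 colors suffice: color 1 → {D, H}; color 2 → {C, E}; color 3 → {B, F, G}; color 4 → {A, I}. Every edge joins two different colors.

4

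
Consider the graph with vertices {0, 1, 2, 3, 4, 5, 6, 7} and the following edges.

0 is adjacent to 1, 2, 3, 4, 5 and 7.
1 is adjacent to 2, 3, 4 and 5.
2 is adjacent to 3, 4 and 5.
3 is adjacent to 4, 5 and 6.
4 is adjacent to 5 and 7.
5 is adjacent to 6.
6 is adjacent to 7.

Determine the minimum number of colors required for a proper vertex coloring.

0, 1, 2, 3, 4, 5 form a clique, so at least 6 colors are needed.
6 colors suffice: color a → {5, 7}; color b → {0, 6}; color c → {4}; color d → {3}; color e → {1}; color f → {2}. Every edge joins two different colors.

6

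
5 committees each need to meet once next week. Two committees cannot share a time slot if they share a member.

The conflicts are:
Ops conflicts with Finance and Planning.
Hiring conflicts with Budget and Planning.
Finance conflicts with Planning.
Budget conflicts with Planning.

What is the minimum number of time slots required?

3

Ops, Finance, Planning are mutually in conflict, so at least 3 time slots are needed.
3 time slots suffice: time slot 1 → {Planning}; time slot 2 → {Ops, Hiring}; time slot 3 → {Finance, Budget}. No two conflicting committees share a time slot.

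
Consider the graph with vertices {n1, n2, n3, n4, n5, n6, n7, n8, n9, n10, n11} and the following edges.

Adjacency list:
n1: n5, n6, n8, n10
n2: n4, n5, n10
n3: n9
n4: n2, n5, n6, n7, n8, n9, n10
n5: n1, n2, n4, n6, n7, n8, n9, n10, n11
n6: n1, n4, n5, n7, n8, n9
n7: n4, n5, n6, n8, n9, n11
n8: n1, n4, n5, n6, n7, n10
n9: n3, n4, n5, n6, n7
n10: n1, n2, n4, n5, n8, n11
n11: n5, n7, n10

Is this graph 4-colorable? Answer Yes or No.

n4, n5, n6, n7, n8 are mutually adjacent (a clique of size 5), so at least 5 colors are needed.
So 4 colors are not enough.

No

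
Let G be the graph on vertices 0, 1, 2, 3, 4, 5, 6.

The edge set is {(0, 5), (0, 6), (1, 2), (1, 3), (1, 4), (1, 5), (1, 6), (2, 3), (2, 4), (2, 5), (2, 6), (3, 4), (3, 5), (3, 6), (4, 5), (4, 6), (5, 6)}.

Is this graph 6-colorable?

The chromatic number is 6. 1, 2, 3, 4, 5, 6 are mutually adjacent (a clique of size 6), so at least 6 colors are needed.
6 colors suffice: color red → {5}; color blue → {6}; color green → {0, 3}; color yellow → {4}; color purple → {1}; color orange → {2}.
That is already a proper 6-coloring.

Yes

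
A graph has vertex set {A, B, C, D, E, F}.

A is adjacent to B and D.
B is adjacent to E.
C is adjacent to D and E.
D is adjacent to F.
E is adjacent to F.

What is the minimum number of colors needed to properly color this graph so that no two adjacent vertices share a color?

The cycle F-E-B-A-D-F has odd length 5, so it cannot be 2-colored; at least 3 colors are needed.
3 colors suffice: color red → {D, E}; color blue → {B, C, F}; color green → {A}. Every edge joins two different colors.

3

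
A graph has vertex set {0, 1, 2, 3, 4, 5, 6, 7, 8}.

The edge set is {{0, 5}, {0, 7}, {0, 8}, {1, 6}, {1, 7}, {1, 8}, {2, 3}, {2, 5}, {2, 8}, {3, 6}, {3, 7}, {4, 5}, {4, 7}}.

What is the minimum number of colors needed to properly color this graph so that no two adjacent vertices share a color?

The cycle 8-1-6-3-2-8 has odd length 5, so it cannot be 2-colored; at least 3 colors are needed.
One proper 3-coloring: 0=c, 1=c, 2=a, 3=b, 4=c, 5=b, 6=a, 7=a, 8=b. Each edge has distinct colors on its endpoints.

3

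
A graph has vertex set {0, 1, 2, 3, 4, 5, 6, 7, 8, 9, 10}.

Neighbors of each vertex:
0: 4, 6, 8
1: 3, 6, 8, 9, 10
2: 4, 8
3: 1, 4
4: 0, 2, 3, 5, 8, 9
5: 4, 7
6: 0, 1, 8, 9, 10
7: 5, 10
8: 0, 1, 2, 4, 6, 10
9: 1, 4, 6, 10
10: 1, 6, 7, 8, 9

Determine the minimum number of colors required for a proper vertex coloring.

1, 6, 8, 10 are mutually adjacent (a clique of size 4), so at least 4 colors are needed.
4 colors suffice: color red → {4, 6, 7}; color blue → {3, 5, 8, 9}; color green → {0, 1, 2}; color yellow → {10}. Each edge has distinct colors on its endpoints.

4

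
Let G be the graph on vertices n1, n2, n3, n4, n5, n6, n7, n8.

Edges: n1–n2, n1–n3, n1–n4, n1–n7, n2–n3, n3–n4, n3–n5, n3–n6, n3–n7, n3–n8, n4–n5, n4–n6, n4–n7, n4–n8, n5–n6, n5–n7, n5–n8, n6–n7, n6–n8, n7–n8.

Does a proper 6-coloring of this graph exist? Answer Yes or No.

The chromatic number is 6. n3, n4, n5, n6, n7, n8 form a clique, so at least 6 colors are needed.
6 colors suffice: color 1 → {n3}; color 2 → {n2, n4}; color 3 → {n7}; color 4 → {n1, n6}; color 5 → {n5}; color 6 → {n8}.
That is already a proper 6-coloring.

Yes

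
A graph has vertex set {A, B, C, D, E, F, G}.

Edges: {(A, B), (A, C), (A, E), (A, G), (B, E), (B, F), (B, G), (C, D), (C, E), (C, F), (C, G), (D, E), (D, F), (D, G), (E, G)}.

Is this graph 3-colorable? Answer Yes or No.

A, B, E, G form a clique, so at least 4 colors are needed.
So 3 colors are not enough.

No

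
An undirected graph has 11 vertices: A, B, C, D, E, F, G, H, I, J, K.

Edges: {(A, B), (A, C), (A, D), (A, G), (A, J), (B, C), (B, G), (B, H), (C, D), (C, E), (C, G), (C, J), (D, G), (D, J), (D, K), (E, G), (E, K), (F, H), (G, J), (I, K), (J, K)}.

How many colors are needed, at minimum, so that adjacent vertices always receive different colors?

A, C, D, G, J are pairwise adjacent (a clique of size 5), so at least 5 colors are needed.
A valid assignment using 5 colors: A=green, B=yellow, C=blue, D=purple, E=green, F=blue, G=red, H=red, I=blue, J=yellow, K=red. Each edge has distinct colors on its endpoints.

5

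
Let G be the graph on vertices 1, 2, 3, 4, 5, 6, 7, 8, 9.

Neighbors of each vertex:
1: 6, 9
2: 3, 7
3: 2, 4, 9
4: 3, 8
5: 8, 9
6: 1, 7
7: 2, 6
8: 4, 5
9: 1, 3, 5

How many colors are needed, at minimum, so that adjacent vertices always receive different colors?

3

The cycle 8-4-3-9-5-8 has odd length 5, so it cannot be 2-colored; at least 3 colors are needed.
3 colors suffice: color red → {1, 3, 5, 7}; color blue → {2, 4, 6, 9}; color green → {8}. Every edge joins two different colors.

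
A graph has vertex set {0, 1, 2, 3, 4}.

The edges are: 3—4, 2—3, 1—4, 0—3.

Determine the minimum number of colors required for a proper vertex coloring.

2 and 3 are adjacent, so at least 2 colors are needed.
2 colors suffice: 0=b, 1=a, 2=b, 3=a, 4=b. No two adjacent vertices share a color.

2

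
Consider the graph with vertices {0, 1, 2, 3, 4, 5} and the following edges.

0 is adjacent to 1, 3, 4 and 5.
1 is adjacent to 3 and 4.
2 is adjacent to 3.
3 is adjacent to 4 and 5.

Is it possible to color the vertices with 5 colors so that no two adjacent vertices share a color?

Yes

The chromatic number is 4. 0, 1, 3, 4 are pairwise adjacent (a clique of size 4), so at least 4 colors are needed.
A valid assignment using 4 colors: 0=b, 1=c, 2=b, 3=a, 4=d, 5=c.
Since 5 ≥ 4, a proper 5-coloring certainly exists.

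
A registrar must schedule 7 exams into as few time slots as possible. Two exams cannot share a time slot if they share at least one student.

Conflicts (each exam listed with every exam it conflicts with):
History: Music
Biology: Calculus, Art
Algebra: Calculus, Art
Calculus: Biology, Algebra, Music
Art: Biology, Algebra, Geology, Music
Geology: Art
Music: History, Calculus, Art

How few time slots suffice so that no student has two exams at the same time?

Calculus and Music conflict, so at least 2 time slots are needed.
A valid assignment using 2 time slots: History=1, Biology=2, Algebra=2, Calculus=1, Art=1, Geology=2, Music=2. No two conflicting exams share a time slot.

2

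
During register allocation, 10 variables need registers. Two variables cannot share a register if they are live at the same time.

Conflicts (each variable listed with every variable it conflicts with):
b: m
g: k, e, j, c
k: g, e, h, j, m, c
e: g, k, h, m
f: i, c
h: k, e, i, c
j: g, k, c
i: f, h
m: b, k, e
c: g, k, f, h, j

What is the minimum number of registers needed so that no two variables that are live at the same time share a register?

4

g, k, j, c pairwise conflict, so at least 4 registers are needed.
Using 4 registers: b=1, g=3, k=1, e=2, f=3, h=3, j=4, i=1, m=3, c=2. Each listed conflict is separated.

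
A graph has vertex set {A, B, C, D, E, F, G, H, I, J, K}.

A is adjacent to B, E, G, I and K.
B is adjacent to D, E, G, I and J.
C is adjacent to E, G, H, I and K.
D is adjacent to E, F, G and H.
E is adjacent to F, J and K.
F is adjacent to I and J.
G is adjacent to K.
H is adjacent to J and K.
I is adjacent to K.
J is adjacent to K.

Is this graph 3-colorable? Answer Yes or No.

The chromatic number is 3. E, J, K form a triangle, so at least 3 colors are needed.
3 colors suffice: color red → {B, F, K}; color blue → {E, G, H, I}; color green → {A, C, D, J}.
That is already a proper 3-coloring.

Yes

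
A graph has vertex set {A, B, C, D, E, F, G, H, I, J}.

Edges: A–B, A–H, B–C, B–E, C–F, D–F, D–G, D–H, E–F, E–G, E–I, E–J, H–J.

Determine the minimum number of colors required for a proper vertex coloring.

The cycle J-E-B-A-H-J has odd length 5, so it cannot be 2-colored; at least 3 colors are needed.
3 colors suffice: color red → {C, E, H}; color blue → {B, F, G, I, J}; color green → {A, D}. Each edge has distinct colors on its endpoints.

3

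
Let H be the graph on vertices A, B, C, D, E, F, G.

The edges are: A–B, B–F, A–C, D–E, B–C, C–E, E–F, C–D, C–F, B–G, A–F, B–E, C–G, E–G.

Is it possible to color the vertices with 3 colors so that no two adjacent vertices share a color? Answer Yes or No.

A, B, C, F form a clique, so at least 4 colors are needed.
So 3 colors are not enough.

No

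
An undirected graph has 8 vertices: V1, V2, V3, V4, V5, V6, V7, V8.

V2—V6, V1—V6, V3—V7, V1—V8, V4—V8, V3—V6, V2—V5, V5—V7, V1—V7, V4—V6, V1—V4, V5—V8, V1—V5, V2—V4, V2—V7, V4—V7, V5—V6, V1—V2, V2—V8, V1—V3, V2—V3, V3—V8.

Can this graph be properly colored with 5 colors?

Yes

The chromatic number is 4. V1, V2, V5, V6 are mutually adjacent (a clique of size 4), so at least 4 colors are needed.
One proper 4-coloring: V1=1, V2=2, V3=3, V4=3, V5=3, V6=4, V7=4, V8=4.
Since 5 ≥ 4, a proper 5-coloring certainly exists.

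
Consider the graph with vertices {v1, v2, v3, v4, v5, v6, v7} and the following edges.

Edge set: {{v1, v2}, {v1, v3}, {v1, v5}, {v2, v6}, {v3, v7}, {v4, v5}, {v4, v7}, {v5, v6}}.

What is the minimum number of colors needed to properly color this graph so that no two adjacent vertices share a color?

3

The cycle v4-v7-v3-v1-v5-v4 has odd length 5, so it cannot be 2-colored; at least 3 colors are needed.
3 colors suffice: color 1 → {v2, v3, v5}; color 2 → {v1, v6, v7}; color 3 → {v4}. Every edge joins two different colors.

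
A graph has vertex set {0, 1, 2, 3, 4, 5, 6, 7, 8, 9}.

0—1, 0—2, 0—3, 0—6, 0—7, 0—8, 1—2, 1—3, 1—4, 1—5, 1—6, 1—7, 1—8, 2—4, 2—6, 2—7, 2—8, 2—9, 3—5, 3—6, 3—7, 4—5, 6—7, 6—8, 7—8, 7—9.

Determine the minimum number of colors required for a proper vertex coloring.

6

0, 1, 2, 6, 7, 8 are mutually adjacent (a clique of size 6), so at least 6 colors are needed.
A valid assignment using 6 colors: 0=yellow, 1=red, 2=green, 3=green, 4=yellow, 5=blue, 6=purple, 7=blue, 8=orange, 9=red. No two adjacent vertices share a color.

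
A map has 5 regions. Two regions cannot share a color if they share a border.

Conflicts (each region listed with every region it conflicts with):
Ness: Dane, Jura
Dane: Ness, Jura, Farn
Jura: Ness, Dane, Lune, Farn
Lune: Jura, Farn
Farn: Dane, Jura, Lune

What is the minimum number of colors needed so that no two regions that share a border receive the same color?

3

Dane, Jura, Farn are mutually in conflict, so at least 3 colors are needed.
3 colors suffice: color 1 → {Jura}; color 2 → {Dane, Lune}; color 3 → {Ness, Farn}. Each listed conflict is separated.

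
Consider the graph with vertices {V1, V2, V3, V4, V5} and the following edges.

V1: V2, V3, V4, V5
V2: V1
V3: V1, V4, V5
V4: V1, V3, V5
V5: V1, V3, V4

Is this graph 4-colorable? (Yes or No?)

The chromatic number is 4. V1, V3, V4, V5 form a clique, so at least 4 colors are needed.
4 colors suffice: color red → {V1}; color blue → {V2, V3}; color green → {V4}; color yellow → {V5}.
That is already a proper 4-coloring.

Yes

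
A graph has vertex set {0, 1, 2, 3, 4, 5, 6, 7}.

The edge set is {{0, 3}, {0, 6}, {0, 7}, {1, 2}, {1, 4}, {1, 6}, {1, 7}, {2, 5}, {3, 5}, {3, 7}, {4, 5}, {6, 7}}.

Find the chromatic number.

3

1, 6, 7 are mutually adjacent, so at least 3 colors are needed.
3 colors suffice: 0=blue, 1=blue, 2=green, 3=green, 4=green, 5=red, 6=green, 7=red. Each edge has distinct colors on its endpoints.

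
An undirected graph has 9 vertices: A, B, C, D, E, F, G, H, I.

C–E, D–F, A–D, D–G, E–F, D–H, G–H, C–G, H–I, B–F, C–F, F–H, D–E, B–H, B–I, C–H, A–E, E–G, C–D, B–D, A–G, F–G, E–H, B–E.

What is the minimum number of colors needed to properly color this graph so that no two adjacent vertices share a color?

C, D, E, F, G, H form a clique, so at least 6 colors are needed.
6 colors suffice: color 1 → {A, H}; color 2 → {E, I}; color 3 → {D}; color 4 → {B, G}; color 5 → {F}; color 6 → {C}. Every edge joins two different colors.

6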